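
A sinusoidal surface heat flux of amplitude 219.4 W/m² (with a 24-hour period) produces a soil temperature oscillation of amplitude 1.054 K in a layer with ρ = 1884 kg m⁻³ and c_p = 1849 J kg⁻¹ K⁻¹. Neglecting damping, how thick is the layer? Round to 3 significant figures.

ω = 2π / 86400 s = 7.27×10^-5 s⁻¹.
Required C = F₀ / (A ω) = 219.4 / (1.054 × 7.27×10^-5) = 2.86×10^6 J/(m²·K).
D = C / (ρ c_p) = 2.86×10^6 / (1884 × 1849) = 0.822 m.

0.822 m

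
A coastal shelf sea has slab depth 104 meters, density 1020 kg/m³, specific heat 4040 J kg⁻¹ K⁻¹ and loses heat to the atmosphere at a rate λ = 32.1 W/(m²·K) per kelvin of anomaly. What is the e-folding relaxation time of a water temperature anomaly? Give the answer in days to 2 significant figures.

Areal heat capacity C = ρ c_p D = 1020 × 4040 × 104 = 4.29×10^8 J/(m²·K).
Relaxation time τ = C / λ = 4.29×10^8 / 32.1 = 1.34×10^7 s.
In days: 1.34×10^7 s / (86400 s/day) = 155 days.

150 days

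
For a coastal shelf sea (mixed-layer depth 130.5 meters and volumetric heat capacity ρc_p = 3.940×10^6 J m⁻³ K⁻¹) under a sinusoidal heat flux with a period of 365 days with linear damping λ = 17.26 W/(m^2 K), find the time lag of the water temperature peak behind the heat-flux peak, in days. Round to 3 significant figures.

Areal heat capacity C = ρc_p × D = 3.940×10^6 × 130.5 = 5.14×10^8 J/(m²·K).
ω = 2π / 3.15×10^7 s = 1.99×10^-7 s⁻¹.
Phase lag φ = arctan(Cω/λ) = arctan(102/17.26) = 1.40 rad.
Time lag = φ / ω = 1.40 / 1.99×10^-7 = 7.05×10^6 s = 81.6 days.

81.6 days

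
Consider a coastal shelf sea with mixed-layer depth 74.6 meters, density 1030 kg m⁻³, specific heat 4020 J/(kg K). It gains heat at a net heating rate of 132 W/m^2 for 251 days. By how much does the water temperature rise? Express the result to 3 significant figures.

9.27 K

Areal heat capacity C = ρ c_p D = 1030 × 4020 × 74.6 = 3.09×10^8 J/(m²·K).
Net heat input Q = F Δt = 132 × (251 days × 86400 s/day) = 2.86×10^9 J/m².
ΔT = Q / C = 2.86×10^9 / 3.09×10^8 = 9.27 K.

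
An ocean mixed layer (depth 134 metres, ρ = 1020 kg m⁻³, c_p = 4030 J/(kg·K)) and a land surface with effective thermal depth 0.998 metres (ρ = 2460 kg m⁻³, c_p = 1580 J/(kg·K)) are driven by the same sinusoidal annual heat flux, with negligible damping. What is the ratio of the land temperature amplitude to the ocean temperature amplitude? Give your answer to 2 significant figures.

C_ocean = 1020 × 4030 × 134 = 5.51×10^8 J/(m²·K).
C_land = 2460 × 1580 × 0.998 = 3.88×10^6 J/(m²·K).
Undamped amplitude ∝ 1/C, so A_land/A_ocean = C_ocean/C_land = 142.

140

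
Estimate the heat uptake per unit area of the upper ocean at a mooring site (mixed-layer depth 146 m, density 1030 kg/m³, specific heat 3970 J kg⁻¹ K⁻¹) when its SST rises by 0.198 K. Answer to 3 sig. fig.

1.18×10^8

Areal heat capacity C = ρ c_p D = 1030 × 3970 × 146 = 5.97×10^8 J m⁻² K⁻¹.
ΔQ = C ΔT = 5.97×10^8 × 0.198 = 1.18×10^8 J/m².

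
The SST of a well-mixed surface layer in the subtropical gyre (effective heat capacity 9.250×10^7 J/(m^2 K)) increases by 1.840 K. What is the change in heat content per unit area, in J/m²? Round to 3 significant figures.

1.70×10^8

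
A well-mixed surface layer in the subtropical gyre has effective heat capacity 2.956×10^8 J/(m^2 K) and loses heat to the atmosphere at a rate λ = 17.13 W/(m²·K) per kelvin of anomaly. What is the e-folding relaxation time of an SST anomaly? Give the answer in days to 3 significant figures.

Areal heat capacity C = 2.956×10^8 J/(m^2 K) (given).
Relaxation time τ = C / λ = 2.96×10^8 / 17.13 = 1.73×10^7 s.
In days: 1.73×10^7 s / (86400 s/day) = 200 days.

200 days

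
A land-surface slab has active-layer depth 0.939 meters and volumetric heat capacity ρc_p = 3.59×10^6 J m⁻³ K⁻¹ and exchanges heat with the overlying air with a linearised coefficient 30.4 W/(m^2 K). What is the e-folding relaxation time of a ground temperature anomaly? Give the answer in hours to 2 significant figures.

Areal heat capacity C = ρc_p × D = 3.59×10^6 × 0.939 = 3.37×10^6 J/(m²·K).
Relaxation time τ = C / λ = 3.37×10^6 / 30.4 = 1.11×10^5 s.
In hours: 1.11×10^5 s / (3600 s/hour) = 30.8 hours.

31 hours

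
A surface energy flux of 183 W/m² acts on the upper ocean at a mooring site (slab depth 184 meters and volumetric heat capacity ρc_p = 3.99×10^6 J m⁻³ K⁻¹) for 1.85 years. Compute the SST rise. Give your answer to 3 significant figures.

Areal heat capacity C = ρc_p × D = 3.99×10^6 × 184 = 7.34×10^8 J m⁻² K⁻¹.
Net heat input Q = F Δt = 183 × (1.85 years × 3.156×10^7 s/year) = 1.07×10^10 J/m².
ΔT = Q / C = 1.07×10^10 / 7.34×10^8 = 14.6 K.

14.6 K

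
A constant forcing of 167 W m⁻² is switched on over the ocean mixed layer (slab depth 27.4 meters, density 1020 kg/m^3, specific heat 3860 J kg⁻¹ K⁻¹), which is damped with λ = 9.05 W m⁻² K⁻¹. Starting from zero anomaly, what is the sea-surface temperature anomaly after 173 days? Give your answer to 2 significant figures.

Areal heat capacity C = ρ c_p D = 1020 × 3860 × 27.4 = 1.08×10^8 J/(m^2 K).
τ = C / λ = 1.08×10^8 / 9.05 = 1.19×10^7 s.
Equilibrium anomaly ΔT_eq = F / λ = 167 / 9.05 = 18.5 K.
t = 173 days = 1.49×10^7 s, so t/τ = 1.25.
ΔT(t) = ΔT_eq (1 − e^(−t/τ)) = 18.5 × (1 − e^−1.25) = 13.2 K.

13 K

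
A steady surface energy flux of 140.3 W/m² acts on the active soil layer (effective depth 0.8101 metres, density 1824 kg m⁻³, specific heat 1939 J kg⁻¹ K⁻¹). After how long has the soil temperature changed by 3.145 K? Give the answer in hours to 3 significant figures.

Areal heat capacity C = ρ c_p D = 1824 × 1939 × 0.8101 = 2.87×10^6 J/(m^2 K).
Time required: Δt = C ΔT / F = 2.87×10^6 × 3.145 / 140.3 = 64200 s.
In hours: 64200 s / (3600 s/hour) = 17.8 hours.

17.8 hours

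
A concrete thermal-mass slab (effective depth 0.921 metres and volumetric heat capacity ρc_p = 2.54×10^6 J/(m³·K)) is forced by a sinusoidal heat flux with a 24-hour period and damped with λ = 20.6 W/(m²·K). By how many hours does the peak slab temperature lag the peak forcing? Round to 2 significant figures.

Areal heat capacity C = ρc_p × D = 2.54×10^6 × 0.921 = 2.34×10^6 J m⁻² K⁻¹.
ω = 2π / 86400 s = 7.27×10^-5 s⁻¹.
Phase lag φ = arctan(Cω/λ) = arctan(170/20.6) = 1.45 rad.
Time lag = φ / ω = 1.45 / 7.27×10^-5 = 19900 s = 5.54 hours.

5.5 hours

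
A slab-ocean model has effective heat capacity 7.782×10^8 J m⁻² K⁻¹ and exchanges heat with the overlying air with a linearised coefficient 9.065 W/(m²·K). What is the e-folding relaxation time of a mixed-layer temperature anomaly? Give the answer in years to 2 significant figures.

2.7 years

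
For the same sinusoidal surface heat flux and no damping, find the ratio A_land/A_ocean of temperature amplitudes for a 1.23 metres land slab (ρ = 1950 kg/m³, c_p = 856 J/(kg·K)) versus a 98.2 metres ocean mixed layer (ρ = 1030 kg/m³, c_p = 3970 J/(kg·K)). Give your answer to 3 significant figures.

196

C_ocean = 1030 × 3970 × 98.2 = 4.02×10^8 J/(m²·K).
C_land = 1950 × 856 × 1.23 = 2.05×10^6 J/(m²·K).
Undamped amplitude ∝ 1/C, so A_land/A_ocean = C_ocean/C_land = 196.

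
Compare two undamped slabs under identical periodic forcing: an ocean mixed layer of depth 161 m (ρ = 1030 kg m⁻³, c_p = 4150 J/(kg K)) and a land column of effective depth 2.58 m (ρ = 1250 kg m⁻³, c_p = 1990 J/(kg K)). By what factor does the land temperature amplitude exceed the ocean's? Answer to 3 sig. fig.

C_ocean = 1030 × 4150 × 161 = 6.88×10^8 J/(m²·K).
C_land = 1250 × 1990 × 2.58 = 6.42×10^6 J/(m²·K).
Undamped amplitude ∝ 1/C, so A_land/A_ocean = C_ocean/C_land = 107.

107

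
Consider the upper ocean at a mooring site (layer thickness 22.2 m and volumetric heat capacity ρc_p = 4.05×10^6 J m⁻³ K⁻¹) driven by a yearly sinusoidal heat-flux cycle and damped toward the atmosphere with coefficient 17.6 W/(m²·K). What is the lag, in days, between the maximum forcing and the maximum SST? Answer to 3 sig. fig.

46.1 days

Areal heat capacity C = ρc_p × D = 4.05×10^6 × 22.2 = 8.99×10^7 J m⁻² K⁻¹.
ω = 2π / 3.15×10^7 s = 1.99×10^-7 s⁻¹.
Phase lag φ = arctan(Cω/λ) = arctan(17.9/17.6) = 0.794 rad.
Time lag = φ / ω = 0.794 / 1.99×10^-7 = 3.99×10^6 s = 46.1 days.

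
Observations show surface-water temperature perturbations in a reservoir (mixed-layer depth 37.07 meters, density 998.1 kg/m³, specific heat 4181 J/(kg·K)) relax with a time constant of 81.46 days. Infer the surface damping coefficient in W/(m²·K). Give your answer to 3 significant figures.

Areal heat capacity C = ρ c_p D = 998.1 × 4181 × 37.07 = 1.55×10^8 J/(m²·K).
τ = 81.46 days = 7.04×10^6 s.
λ = C / τ = 1.55×10^8 / 7.04×10^6 = 22.0 W/(m²·K).

22.0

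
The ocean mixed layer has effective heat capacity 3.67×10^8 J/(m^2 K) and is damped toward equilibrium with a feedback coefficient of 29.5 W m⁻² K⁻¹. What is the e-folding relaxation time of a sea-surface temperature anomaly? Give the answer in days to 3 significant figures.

144 days

Areal heat capacity C = 3.67×10^8 J/(m^2 K) (given).
Relaxation time τ = C / λ = 3.67×10^8 / 29.5 = 1.24×10^7 s.
In days: 1.24×10^7 s / (86400 s/day) = 144 days.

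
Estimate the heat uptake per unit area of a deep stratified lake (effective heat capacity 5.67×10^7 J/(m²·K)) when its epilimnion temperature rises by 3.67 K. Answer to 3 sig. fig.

2.08×10^8

Areal heat capacity C = 5.67×10^7 J/(m²·K) (given).
ΔQ = C ΔT = 5.67×10^7 × 3.67 = 2.08×10^8 J/m².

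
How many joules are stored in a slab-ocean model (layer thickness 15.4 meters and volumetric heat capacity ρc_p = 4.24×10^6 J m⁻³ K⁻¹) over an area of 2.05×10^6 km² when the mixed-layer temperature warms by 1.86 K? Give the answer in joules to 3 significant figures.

2.49×10^20 J

Areal heat capacity C = ρc_p × D = 4.24×10^6 × 15.4 = 6.53×10^7 J m⁻² K⁻¹.
Heat per unit area: q = C ΔT = 6.53×10^7 × 1.86 = 1.21×10^8 J/m².
Total heat: Q = q × A = 1.21×10^8 × (2.05×10^6 × 10⁶ m²) = 2.49×10^20 J.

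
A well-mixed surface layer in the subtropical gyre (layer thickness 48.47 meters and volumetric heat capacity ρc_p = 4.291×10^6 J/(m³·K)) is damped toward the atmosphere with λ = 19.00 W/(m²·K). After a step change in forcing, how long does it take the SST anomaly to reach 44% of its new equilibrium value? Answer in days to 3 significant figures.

Areal heat capacity C = ρc_p × D = 4.291×10^6 × 48.47 = 2.08×10^8 J/(m^2 K).
τ = C / λ = 2.08×10^8 / 19.00 = 1.09×10^7 s.
Fraction reached: 1 − e^(−t/τ) = 0.44 ⇒ t = −τ ln(1 − 0.44) = τ × 0.580.
t = 6.35×10^6 s = 73.5 days.

73.5 days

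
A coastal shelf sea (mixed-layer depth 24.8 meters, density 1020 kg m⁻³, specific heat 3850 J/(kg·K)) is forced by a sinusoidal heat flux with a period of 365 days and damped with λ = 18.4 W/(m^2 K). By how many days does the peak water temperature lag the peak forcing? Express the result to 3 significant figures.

Areal heat capacity C = ρ c_p D = 1020 × 3850 × 24.8 = 9.74×10^7 J m⁻² K⁻¹.
ω = 2π / 3.15×10^7 s = 1.99×10^-7 s⁻¹.
Phase lag φ = arctan(Cω/λ) = arctan(19.4/18.4) = 0.812 rad.
Time lag = φ / ω = 0.812 / 1.99×10^-7 = 4.08×10^6 s = 47.2 days.

47.2 days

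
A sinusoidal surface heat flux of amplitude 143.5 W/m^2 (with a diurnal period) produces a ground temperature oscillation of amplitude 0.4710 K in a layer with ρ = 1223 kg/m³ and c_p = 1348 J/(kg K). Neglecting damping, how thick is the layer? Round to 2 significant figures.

2.5 m

ω = 2π / 86400 s = 7.27×10^-5 s⁻¹.
Required C = F₀ / (A ω) = 143.5 / (0.4710 × 7.27×10^-5) = 4.19×10^6 J/(m²·K).
D = C / (ρ c_p) = 4.19×10^6 / (1223 × 1348) = 2.54 m.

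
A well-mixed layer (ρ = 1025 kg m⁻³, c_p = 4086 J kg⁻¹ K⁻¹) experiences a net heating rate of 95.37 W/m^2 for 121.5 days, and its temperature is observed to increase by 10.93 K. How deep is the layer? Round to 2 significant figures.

Heat input Q = F Δt = 95.37 × 1.05×10^7 s = 1.00×10^9 J/m².
Required areal heat capacity C = Q / ΔT = 9.16×10^7 J/(m²·K).
Depth D = C / (ρ c_p) = 9.16×10^7 / (1025 × 4086) = 21.9 m.

22 m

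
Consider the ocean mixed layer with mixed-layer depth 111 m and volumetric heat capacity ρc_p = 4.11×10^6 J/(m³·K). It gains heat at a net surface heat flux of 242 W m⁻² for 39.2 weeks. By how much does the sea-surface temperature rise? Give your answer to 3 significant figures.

12.6 K

Areal heat capacity C = ρc_p × D = 4.11×10^6 × 111 = 4.56×10^8 J/(m²·K).
Net heat input Q = F Δt = 242 × (39.2 weeks × 6.048×10^5 s/week) = 5.74×10^9 J/m².
ΔT = Q / C = 5.74×10^9 / 4.56×10^8 = 12.6 K.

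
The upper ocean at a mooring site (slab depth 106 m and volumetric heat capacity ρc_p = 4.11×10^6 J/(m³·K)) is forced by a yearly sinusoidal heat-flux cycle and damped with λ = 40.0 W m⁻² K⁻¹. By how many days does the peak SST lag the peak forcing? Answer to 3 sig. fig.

Areal heat capacity C = ρc_p × D = 4.11×10^6 × 106 = 4.36×10^8 J/(m²·K).
ω = 2π / 3.15×10^7 s = 1.99×10^-7 s⁻¹.
Phase lag φ = arctan(Cω/λ) = arctan(86.8/40.0) = 1.14 rad.
Time lag = φ / ω = 1.14 / 1.99×10^-7 = 5.72×10^6 s = 66.2 days.

66.2 days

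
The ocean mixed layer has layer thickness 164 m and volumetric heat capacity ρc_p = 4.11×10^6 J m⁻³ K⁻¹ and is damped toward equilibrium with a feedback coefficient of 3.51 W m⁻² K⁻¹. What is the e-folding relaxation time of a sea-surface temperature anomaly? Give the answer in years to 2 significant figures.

Areal heat capacity C = ρc_p × D = 4.11×10^6 × 164 = 6.74×10^8 J/(m²·K).
Relaxation time τ = C / λ = 6.74×10^8 / 3.51 = 1.92×10^8 s.
In years: 1.92×10^8 s / (3.156×10^7 s/year) = 6.09 years.

6.1 years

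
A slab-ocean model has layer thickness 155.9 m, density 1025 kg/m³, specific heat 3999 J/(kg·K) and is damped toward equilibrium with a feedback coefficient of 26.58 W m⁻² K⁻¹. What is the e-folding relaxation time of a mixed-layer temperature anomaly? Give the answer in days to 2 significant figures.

Areal heat capacity C = ρ c_p D = 1025 × 3999 × 155.9 = 6.39×10^8 J/(m^2 K).
Relaxation time τ = C / λ = 6.39×10^8 / 26.58 = 2.40×10^7 s.
In days: 2.40×10^7 s / (86400 s/day) = 278 days.

280 days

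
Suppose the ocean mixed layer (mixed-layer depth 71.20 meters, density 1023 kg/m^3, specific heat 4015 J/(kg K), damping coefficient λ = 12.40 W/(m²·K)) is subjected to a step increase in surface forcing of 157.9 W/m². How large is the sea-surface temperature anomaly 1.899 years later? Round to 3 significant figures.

Areal heat capacity C = ρ c_p D = 1023 × 4015 × 71.20 = 2.92×10^8 J/(m^2 K).
τ = C / λ = 2.92×10^8 / 12.40 = 2.36×10^7 s.
Equilibrium anomaly ΔT_eq = F / λ = 157.9 / 12.40 = 12.7 K.
t = 1.899 years = 5.99×10^7 s, so t/τ = 2.54.
ΔT(t) = ΔT_eq (1 − e^(−t/τ)) = 12.7 × (1 − e^−2.54) = 11.7 K.

11.7 K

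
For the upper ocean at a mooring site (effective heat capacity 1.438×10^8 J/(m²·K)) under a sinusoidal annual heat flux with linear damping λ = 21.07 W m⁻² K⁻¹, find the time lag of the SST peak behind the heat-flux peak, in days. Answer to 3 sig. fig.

Areal heat capacity C = 1.438×10^8 J/(m²·K) (given).
ω = 2π / 3.15×10^7 s = 1.99×10^-7 s⁻¹.
Phase lag φ = arctan(Cω/λ) = arctan(28.7/21.07) = 0.937 rad.
Time lag = φ / ω = 0.937 / 1.99×10^-7 = 4.70×10^6 s = 54.4 days.

54.4 days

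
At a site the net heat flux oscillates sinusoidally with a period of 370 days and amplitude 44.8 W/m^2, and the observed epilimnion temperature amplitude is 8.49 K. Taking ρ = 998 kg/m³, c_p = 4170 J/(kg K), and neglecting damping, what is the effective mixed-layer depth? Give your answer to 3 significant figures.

6.45 m

ω = 2π / 3.20×10^7 s = 1.97×10^-7 s⁻¹.
Required C = F₀ / (A ω) = 44.8 / (8.49 × 1.97×10^-7) = 2.68×10^7 J/(m²·K).
D = C / (ρ c_p) = 2.68×10^7 / (998 × 4170) = 6.45 m.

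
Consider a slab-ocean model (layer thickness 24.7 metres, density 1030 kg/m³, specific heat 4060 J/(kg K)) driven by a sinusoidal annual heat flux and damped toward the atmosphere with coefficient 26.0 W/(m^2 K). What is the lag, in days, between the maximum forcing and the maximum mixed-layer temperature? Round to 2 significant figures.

39 days

Areal heat capacity C = ρ c_p D = 1030 × 4060 × 24.7 = 1.03×10^8 J m⁻² K⁻¹.
ω = 2π / 3.15×10^7 s = 1.99×10^-7 s⁻¹.
Phase lag φ = arctan(Cω/λ) = arctan(20.6/26.0) = 0.670 rad.
Time lag = φ / ω = 0.670 / 1.99×10^-7 = 3.36×10^6 s = 38.9 days.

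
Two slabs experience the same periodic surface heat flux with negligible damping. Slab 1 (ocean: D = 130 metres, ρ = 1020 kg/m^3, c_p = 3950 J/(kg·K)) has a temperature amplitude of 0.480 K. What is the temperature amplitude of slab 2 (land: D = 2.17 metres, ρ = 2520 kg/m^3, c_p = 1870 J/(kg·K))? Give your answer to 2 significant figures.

C_ocean = 5.24×10^8 J/(m²·K); C_land = 1.02×10^7 J/(m²·K).
A ∝ 1/C ⇒ A_land = A_ocean × C_ocean/C_land = 0.480 × 51.2 = 24.6 K.

25 K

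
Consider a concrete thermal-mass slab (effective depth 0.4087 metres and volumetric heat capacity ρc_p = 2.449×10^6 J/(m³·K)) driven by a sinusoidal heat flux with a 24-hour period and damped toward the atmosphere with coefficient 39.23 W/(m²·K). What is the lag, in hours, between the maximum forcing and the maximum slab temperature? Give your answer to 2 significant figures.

4.1 hours

Areal heat capacity C = ρc_p × D = 2.449×10^6 × 0.4087 = 1.00×10^6 J m⁻² K⁻¹.
ω = 2π / 86400 s = 7.27×10^-5 s⁻¹.
Phase lag φ = arctan(Cω/λ) = arctan(72.8/39.23) = 1.08 rad.
Time lag = φ / ω = 1.08 / 7.27×10^-5 = 14800 s = 4.11 hours.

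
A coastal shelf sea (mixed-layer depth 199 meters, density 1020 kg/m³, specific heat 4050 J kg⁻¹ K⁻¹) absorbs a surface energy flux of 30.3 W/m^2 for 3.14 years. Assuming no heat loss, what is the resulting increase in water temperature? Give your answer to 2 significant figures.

Areal heat capacity C = ρ c_p D = 1020 × 4050 × 199 = 8.22×10^8 J m⁻² K⁻¹.
Net heat input Q = F Δt = 30.3 × (3.14 years × 3.156×10^7 s/year) = 3.00×10^9 J/m².
ΔT = Q / C = 3.00×10^9 / 8.22×10^8 = 3.65 K.

3.7 K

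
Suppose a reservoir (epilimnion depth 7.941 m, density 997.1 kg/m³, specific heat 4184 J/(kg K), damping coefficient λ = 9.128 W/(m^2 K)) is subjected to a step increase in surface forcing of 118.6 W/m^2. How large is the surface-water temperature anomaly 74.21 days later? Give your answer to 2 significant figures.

11 K

Areal heat capacity C = ρ c_p D = 997.1 × 4184 × 7.941 = 3.31×10^7 J/(m²·K).
τ = C / λ = 3.31×10^7 / 9.128 = 3.63×10^6 s.
Equilibrium anomaly ΔT_eq = F / λ = 118.6 / 9.128 = 13.0 K.
t = 74.21 days = 6.41×10^6 s, so t/τ = 1.77.
ΔT(t) = ΔT_eq (1 − e^(−t/τ)) = 13.0 × (1 − e^−1.77) = 10.8 K.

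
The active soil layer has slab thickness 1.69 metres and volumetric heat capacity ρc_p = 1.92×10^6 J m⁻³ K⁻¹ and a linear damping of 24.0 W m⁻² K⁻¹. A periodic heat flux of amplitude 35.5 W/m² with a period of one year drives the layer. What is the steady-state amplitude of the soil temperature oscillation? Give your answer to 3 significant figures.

Areal heat capacity C = ρc_p × D = 1.92×10^6 × 1.69 = 3.24×10^6 J/(m^2 K).
Angular frequency ω = 2π / T = 2π / 3.15×10^7 s = 1.99×10^-7 s⁻¹.
√((Cω)² + λ²) = √((0.646)² + 24.0²) = 24.0 W/(m²·K).
Amplitude A = F₀ / √((Cω)²+λ²) = 35.5 / 24.0 = 1.48 K.

1.48 K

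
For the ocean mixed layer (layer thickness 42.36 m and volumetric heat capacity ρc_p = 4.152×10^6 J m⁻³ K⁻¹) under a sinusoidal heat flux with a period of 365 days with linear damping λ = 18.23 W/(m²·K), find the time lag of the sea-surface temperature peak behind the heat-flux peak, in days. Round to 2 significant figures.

63 days

Areal heat capacity C = ρc_p × D = 4.152×10^6 × 42.36 = 1.76×10^8 J m⁻² K⁻¹.
ω = 2π / 3.15×10^7 s = 1.99×10^-7 s⁻¹.
Phase lag φ = arctan(Cω/λ) = arctan(35.0/18.23) = 1.09 rad.
Time lag = φ / ω = 1.09 / 1.99×10^-7 = 5.48×10^6 s = 63.4 days.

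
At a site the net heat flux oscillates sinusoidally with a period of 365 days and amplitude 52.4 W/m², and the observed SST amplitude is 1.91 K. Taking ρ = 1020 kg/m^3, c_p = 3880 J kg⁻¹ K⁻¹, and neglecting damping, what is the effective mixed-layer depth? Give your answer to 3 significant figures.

34.8 m

ω = 2π / 3.15×10^7 s = 1.99×10^-7 s⁻¹.
Required C = F₀ / (A ω) = 52.4 / (1.91 × 1.99×10^-7) = 1.38×10^8 J/(m²·K).
D = C / (ρ c_p) = 1.38×10^8 / (1020 × 3880) = 34.8 m.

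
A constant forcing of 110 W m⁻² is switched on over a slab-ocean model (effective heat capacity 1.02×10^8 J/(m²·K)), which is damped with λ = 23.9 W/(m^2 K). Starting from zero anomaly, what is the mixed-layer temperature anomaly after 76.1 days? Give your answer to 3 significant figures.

3.62 K

Areal heat capacity C = 1.02×10^8 J/(m²·K) (given).
τ = C / λ = 1.02×10^8 / 23.9 = 4.27×10^6 s.
Equilibrium anomaly ΔT_eq = F / λ = 110 / 23.9 = 4.60 K.
t = 76.1 days = 6.58×10^6 s, so t/τ = 1.54.
ΔT(t) = ΔT_eq (1 − e^(−t/τ)) = 4.60 × (1 − e^−1.54) = 3.62 K.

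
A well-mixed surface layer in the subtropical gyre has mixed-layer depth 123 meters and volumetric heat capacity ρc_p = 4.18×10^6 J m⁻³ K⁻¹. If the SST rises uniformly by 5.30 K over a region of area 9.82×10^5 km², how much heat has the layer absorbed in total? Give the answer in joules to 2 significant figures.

2.7×10^21 J

Areal heat capacity C = ρc_p × D = 4.18×10^6 × 123 = 5.14×10^8 J m⁻² K⁻¹.
Heat per unit area: q = C ΔT = 5.14×10^8 × 5.30 = 2.72×10^9 J/m².
Total heat: Q = q × A = 2.72×10^9 × (9.82×10^5 × 10⁶ m²) = 2.68×10^21 J.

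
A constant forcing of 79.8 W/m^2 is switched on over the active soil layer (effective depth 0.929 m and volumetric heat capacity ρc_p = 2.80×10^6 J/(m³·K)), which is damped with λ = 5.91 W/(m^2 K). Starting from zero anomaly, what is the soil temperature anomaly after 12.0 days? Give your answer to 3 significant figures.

12.2 K

Areal heat capacity C = ρc_p × D = 2.80×10^6 × 0.929 = 2.60×10^6 J/(m²·K).
τ = C / λ = 2.60×10^6 / 5.91 = 4.40×10^5 s.
Equilibrium anomaly ΔT_eq = F / λ = 79.8 / 5.91 = 13.5 K.
t = 12.0 days = 1.04×10^6 s, so t/τ = 2.36.
ΔT(t) = ΔT_eq (1 − e^(−t/τ)) = 13.5 × (1 − e^−2.36) = 12.2 K.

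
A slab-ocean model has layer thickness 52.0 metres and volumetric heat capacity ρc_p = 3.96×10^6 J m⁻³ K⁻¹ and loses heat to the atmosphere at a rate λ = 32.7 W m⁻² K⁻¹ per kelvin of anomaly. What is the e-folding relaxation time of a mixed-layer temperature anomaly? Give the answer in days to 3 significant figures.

72.9 days

Areal heat capacity C = ρc_p × D = 3.96×10^6 × 52.0 = 2.06×10^8 J/(m²·K).
Relaxation time τ = C / λ = 2.06×10^8 / 32.7 = 6.30×10^6 s.
In days: 6.30×10^6 s / (86400 s/day) = 72.9 days.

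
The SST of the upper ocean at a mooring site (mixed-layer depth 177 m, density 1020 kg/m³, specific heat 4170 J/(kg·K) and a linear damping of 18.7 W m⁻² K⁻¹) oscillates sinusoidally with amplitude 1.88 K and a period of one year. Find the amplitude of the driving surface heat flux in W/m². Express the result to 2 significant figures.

280

Areal heat capacity C = ρ c_p D = 1020 × 4170 × 177 = 7.53×10^8 J/(m^2 K).
ω = 2π / 3.15×10^7 s = 1.99×10^-7 s⁻¹.
√((Cω)² + λ²) = √((150)² + 18.7²) = 151 W/(m²·K).
F₀ = A × √((Cω)²+λ²) = 1.88 × 151 = 284 W/m².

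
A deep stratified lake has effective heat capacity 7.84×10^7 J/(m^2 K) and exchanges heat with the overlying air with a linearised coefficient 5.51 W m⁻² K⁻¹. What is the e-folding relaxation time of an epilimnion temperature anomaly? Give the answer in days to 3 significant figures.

Areal heat capacity C = 7.84×10^7 J/(m^2 K) (given).
Relaxation time τ = C / λ = 7.84×10^7 / 5.51 = 1.42×10^7 s.
In days: 1.42×10^7 s / (86400 s/day) = 165 days.

165 days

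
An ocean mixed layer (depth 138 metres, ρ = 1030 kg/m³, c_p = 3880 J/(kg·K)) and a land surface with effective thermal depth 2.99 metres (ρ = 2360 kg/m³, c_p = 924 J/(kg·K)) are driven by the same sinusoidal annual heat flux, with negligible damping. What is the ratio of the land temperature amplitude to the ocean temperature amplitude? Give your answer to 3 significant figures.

C_ocean = 1030 × 3880 × 138 = 5.52×10^8 J/(m²·K).
C_land = 2360 × 924 × 2.99 = 6.52×10^6 J/(m²·K).
Undamped amplitude ∝ 1/C, so A_land/A_ocean = C_ocean/C_land = 84.6.

84.6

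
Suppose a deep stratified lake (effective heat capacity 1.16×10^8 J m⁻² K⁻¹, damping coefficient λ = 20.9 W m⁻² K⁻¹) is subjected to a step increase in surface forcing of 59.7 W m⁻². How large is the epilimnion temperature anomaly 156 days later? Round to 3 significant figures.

2.60 K

Areal heat capacity C = 1.16×10^8 J m⁻² K⁻¹ (given).
τ = C / λ = 1.16×10^8 / 20.9 = 5.55×10^6 s.
Equilibrium anomaly ΔT_eq = F / λ = 59.7 / 20.9 = 2.86 K.
t = 156 days = 1.35×10^7 s, so t/τ = 2.43.
ΔT(t) = ΔT_eq (1 − e^(−t/τ)) = 2.86 × (1 − e^−2.43) = 2.60 K.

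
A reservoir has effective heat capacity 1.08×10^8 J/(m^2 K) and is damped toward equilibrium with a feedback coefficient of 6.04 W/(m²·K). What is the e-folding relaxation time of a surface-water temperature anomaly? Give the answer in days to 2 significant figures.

Areal heat capacity C = 1.08×10^8 J/(m^2 K) (given).
Relaxation time τ = C / λ = 1.08×10^8 / 6.04 = 1.79×10^7 s.
In days: 1.79×10^7 s / (86400 s/day) = 207 days.

210 days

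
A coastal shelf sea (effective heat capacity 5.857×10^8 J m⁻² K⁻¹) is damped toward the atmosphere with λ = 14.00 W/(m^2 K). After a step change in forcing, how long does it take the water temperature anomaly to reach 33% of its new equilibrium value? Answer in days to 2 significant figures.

190 days

Areal heat capacity C = 5.857×10^8 J m⁻² K⁻¹ (given).
τ = C / λ = 5.86×10^8 / 14.00 = 4.18×10^7 s.
Fraction reached: 1 − e^(−t/τ) = 0.33 ⇒ t = −τ ln(1 − 0.33) = τ × 0.400.
t = 1.68×10^7 s = 194 days.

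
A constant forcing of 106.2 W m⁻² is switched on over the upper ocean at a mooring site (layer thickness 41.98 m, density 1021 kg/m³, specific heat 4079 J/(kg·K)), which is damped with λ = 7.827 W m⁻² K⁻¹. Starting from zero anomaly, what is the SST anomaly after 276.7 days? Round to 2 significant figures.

8.9 K

Areal heat capacity C = ρ c_p D = 1021 × 4079 × 41.98 = 1.75×10^8 J/(m^2 K).
τ = C / λ = 1.75×10^8 / 7.827 = 2.23×10^7 s.
Equilibrium anomaly ΔT_eq = F / λ = 106.2 / 7.827 = 13.6 K.
t = 276.7 days = 2.39×10^7 s, so t/τ = 1.07.
ΔT(t) = ΔT_eq (1 − e^(−t/τ)) = 13.6 × (1 − e^−1.07) = 8.92 K.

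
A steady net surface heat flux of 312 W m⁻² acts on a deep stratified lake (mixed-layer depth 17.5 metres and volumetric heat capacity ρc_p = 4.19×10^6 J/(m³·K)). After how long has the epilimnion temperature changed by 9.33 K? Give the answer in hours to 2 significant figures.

610 hours

Areal heat capacity C = ρc_p × D = 4.19×10^6 × 17.5 = 7.33×10^7 J/(m^2 K).
Time required: Δt = C ΔT / F = 7.33×10^7 × 9.33 / 312 = 2.19×10^6 s.
In hours: 2.19×10^6 s / (3600 s/hour) = 609 hours.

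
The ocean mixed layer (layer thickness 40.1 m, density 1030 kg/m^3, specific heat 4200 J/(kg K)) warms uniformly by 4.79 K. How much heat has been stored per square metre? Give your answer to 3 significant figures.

Areal heat capacity C = ρ c_p D = 1030 × 4200 × 40.1 = 1.73×10^8 J/(m^2 K).
ΔQ = C ΔT = 1.73×10^8 × 4.79 = 8.31×10^8 J/m².

8.31×10^8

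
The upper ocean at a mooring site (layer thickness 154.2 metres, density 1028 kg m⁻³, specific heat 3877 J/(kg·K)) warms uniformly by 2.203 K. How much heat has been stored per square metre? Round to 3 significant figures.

1.35×10^9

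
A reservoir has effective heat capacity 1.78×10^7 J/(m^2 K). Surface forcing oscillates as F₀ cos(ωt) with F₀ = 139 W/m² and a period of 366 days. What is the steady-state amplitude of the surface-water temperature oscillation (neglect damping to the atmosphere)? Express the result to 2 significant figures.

39 K

Areal heat capacity C = 1.78×10^7 J/(m^2 K) (given).
Angular frequency ω = 2π / T = 2π / 3.16×10^7 s = 1.99×10^-7 s⁻¹.
Cω = 1.78×10^7 × 1.99×10^-7 = 3.54 W/(m²·K).
Amplitude A = F₀ / (Cω) = 139 / 3.54 = 39.3 K.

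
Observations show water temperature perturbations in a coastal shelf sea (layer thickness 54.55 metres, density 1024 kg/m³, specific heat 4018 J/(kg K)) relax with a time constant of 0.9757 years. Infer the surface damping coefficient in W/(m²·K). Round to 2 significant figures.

Areal heat capacity C = ρ c_p D = 1024 × 4018 × 54.55 = 2.24×10^8 J/(m²·K).
τ = 0.9757 years = 3.08×10^7 s.
λ = C / τ = 2.24×10^8 / 3.08×10^7 = 7.29 W/(m²·K).

7.3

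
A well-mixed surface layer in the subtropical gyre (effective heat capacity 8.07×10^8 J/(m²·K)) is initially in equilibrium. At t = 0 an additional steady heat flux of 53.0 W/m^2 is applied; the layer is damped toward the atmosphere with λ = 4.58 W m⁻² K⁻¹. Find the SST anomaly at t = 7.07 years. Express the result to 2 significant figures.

Areal heat capacity C = 8.07×10^8 J/(m²·K) (given).
τ = C / λ = 8.07×10^8 / 4.58 = 1.76×10^8 s.
Equilibrium anomaly ΔT_eq = F / λ = 53.0 / 4.58 = 11.6 K.
t = 7.07 years = 2.23×10^8 s, so t/τ = 1.27.
ΔT(t) = ΔT_eq (1 − e^(−t/τ)) = 11.6 × (1 − e^−1.27) = 8.31 K.

8.3 K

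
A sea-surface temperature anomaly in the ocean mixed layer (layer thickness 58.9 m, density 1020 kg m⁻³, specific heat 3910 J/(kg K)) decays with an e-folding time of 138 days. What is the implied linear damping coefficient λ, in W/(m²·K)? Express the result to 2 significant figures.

Areal heat capacity C = ρ c_p D = 1020 × 3910 × 58.9 = 2.35×10^8 J m⁻² K⁻¹.
τ = 138 days = 1.19×10^7 s.
λ = C / τ = 2.35×10^8 / 1.19×10^7 = 19.7 W/(m²·K).

20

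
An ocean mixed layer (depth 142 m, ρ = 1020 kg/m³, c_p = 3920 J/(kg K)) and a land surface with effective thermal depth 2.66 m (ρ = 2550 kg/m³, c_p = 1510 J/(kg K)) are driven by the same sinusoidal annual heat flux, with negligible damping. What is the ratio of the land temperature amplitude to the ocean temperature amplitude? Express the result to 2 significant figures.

C_ocean = 1020 × 3920 × 142 = 5.68×10^8 J/(m²·K).
C_land = 2550 × 1510 × 2.66 = 1.02×10^7 J/(m²·K).
Undamped amplitude ∝ 1/C, so A_land/A_ocean = C_ocean/C_land = 55.4.

55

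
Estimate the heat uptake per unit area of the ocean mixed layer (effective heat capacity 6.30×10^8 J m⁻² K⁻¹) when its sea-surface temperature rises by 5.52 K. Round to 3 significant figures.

3.48×10^9

Areal heat capacity C = 6.30×10^8 J m⁻² K⁻¹ (given).
ΔQ = C ΔT = 6.30×10^8 × 5.52 = 3.48×10^9 J/m².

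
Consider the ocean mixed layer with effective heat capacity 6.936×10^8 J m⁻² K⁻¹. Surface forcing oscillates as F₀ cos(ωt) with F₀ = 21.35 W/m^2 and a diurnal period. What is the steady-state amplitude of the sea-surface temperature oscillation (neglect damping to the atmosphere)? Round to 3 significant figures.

4.23×10^-4 K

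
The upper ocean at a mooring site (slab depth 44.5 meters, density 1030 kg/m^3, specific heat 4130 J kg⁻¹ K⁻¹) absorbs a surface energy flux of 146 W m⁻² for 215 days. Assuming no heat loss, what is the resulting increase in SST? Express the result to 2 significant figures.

Areal heat capacity C = ρ c_p D = 1030 × 4130 × 44.5 = 1.89×10^8 J/(m²·K).
Net heat input Q = F Δt = 146 × (215 days × 86400 s/day) = 2.71×10^9 J/m².
ΔT = Q / C = 2.71×10^9 / 1.89×10^8 = 14.3 K.

14 K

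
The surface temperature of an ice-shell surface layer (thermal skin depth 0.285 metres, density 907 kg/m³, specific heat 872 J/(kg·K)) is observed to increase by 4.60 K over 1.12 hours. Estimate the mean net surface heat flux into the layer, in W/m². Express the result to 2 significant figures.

260

Areal heat capacity C = ρ c_p D = 907 × 872 × 0.285 = 2.25×10^5 J/(m²·K).
Required heat per unit area: Q = C ΔT = 2.25×10^5 × 4.60 = 1.04×10^6 J/m².
Flux F = Q / Δt = 1.04×10^6 / 4030 s = 257 W/m².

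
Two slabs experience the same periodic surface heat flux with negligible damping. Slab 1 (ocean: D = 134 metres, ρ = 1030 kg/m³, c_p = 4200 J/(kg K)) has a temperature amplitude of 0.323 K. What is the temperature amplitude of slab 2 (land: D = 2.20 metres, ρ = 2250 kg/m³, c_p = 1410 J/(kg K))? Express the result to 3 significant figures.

C_ocean = 5.80×10^8 J/(m²·K); C_land = 6.98×10^6 J/(m²·K).
A ∝ 1/C ⇒ A_land = A_ocean × C_ocean/C_land = 0.323 × 83.1 = 26.8 K.

26.8 K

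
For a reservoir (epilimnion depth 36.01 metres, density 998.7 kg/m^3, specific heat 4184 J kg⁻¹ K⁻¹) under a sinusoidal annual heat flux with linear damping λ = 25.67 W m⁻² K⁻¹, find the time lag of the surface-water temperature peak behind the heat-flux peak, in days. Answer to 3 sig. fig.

50.1 days

Areal heat capacity C = ρ c_p D = 998.7 × 4184 × 36.01 = 1.50×10^8 J/(m²·K).
ω = 2π / 3.15×10^7 s = 1.99×10^-7 s⁻¹.
Phase lag φ = arctan(Cω/λ) = arctan(30.0/25.67) = 0.863 rad.
Time lag = φ / ω = 0.863 / 1.99×10^-7 = 4.33×10^6 s = 50.1 days.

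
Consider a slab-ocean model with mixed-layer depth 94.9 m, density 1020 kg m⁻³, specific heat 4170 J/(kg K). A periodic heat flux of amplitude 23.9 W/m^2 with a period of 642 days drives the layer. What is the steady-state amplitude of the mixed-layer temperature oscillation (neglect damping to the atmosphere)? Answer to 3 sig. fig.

0.523 K

Areal heat capacity C = ρ c_p D = 1020 × 4170 × 94.9 = 4.04×10^8 J/(m^2 K).
Angular frequency ω = 2π / T = 2π / 5.55×10^7 s = 1.13×10^-7 s⁻¹.
Cω = 4.04×10^8 × 1.13×10^-7 = 45.7 W/(m²·K).
Amplitude A = F₀ / (Cω) = 23.9 / 45.7 = 0.523 K.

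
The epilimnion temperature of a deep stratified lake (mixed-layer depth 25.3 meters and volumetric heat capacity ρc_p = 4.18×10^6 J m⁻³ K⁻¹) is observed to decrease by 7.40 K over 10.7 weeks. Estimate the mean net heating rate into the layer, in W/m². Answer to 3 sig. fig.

-121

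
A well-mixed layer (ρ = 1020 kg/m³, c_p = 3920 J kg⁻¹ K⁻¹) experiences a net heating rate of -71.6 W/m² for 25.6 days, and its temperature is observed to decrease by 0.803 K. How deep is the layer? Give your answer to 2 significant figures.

Heat input Q = F Δt = -71.6 × 2.21×10^6 s = -1.58×10^8 J/m².
Required areal heat capacity C = Q / ΔT = 1.97×10^8 J/(m²·K).
Depth D = C / (ρ c_p) = 1.97×10^8 / (1020 × 3920) = 49.3 m.

49 m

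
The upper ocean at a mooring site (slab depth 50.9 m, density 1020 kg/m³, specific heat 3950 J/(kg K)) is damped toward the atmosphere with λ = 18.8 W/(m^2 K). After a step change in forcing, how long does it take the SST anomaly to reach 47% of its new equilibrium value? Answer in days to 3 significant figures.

80.2 days

Areal heat capacity C = ρ c_p D = 1020 × 3950 × 50.9 = 2.05×10^8 J/(m²·K).
τ = C / λ = 2.05×10^8 / 18.8 = 1.09×10^7 s.
Fraction reached: 1 − e^(−t/τ) = 0.47 ⇒ t = −τ ln(1 − 0.47) = τ × 0.635.
t = 6.93×10^6 s = 80.2 days.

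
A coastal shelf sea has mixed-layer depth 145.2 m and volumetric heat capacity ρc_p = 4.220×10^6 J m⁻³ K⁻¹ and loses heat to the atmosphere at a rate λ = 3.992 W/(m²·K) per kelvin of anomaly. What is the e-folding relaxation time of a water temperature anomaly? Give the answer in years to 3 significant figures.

4.86 years

Areal heat capacity C = ρc_p × D = 4.220×10^6 × 145.2 = 6.13×10^8 J/(m^2 K).
Relaxation time τ = C / λ = 6.13×10^8 / 3.992 = 1.53×10^8 s.
In years: 1.53×10^8 s / (3.156×10^7 s/year) = 4.86 years.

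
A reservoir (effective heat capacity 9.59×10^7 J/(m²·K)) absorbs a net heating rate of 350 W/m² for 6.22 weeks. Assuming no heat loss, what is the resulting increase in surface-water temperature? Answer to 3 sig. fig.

Areal heat capacity C = 9.59×10^7 J/(m²·K) (given).
Net heat input Q = F Δt = 350 × (6.22 weeks × 6.048×10^5 s/week) = 1.32×10^9 J/m².
ΔT = Q / C = 1.32×10^9 / 9.59×10^7 = 13.7 K.

13.7 K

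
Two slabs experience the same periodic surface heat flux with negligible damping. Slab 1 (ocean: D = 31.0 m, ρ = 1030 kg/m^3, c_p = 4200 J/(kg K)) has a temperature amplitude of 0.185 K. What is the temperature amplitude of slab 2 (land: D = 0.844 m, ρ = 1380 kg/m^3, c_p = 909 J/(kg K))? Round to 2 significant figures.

C_ocean = 1.34×10^8 J/(m²·K); C_land = 1.06×10^6 J/(m²·K).
A ∝ 1/C ⇒ A_land = A_ocean × C_ocean/C_land = 0.185 × 127 = 23.4 K.

23 K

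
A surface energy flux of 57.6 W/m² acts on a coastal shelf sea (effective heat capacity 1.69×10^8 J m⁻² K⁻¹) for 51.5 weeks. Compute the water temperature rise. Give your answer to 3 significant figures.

10.6 K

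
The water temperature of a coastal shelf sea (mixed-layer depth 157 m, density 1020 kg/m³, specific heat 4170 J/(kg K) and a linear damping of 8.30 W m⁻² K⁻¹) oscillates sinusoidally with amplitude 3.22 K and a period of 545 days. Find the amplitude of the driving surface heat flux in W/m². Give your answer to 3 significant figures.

288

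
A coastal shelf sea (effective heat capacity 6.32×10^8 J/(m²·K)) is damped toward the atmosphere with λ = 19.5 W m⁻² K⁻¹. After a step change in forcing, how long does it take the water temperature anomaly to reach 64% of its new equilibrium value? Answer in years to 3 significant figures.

Areal heat capacity C = 6.32×10^8 J/(m²·K) (given).
τ = C / λ = 6.32×10^8 / 19.5 = 3.24×10^7 s.
Fraction reached: 1 − e^(−t/τ) = 0.64 ⇒ t = −τ ln(1 − 0.64) = τ × 1.02.
t = 3.31×10^7 s = 1.05 years.

1.05 years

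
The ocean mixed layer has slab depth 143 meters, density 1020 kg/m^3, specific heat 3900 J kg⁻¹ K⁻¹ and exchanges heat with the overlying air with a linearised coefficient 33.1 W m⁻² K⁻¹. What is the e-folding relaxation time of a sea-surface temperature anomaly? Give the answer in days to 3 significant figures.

199 days

Areal heat capacity C = ρ c_p D = 1020 × 3900 × 143 = 5.69×10^8 J m⁻² K⁻¹.
Relaxation time τ = C / λ = 5.69×10^8 / 33.1 = 1.72×10^7 s.
In days: 1.72×10^7 s / (86400 s/day) = 199 days.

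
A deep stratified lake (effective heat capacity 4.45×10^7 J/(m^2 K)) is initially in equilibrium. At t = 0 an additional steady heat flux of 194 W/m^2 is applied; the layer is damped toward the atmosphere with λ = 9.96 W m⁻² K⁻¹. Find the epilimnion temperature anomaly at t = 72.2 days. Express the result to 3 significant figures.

Areal heat capacity C = 4.45×10^7 J/(m^2 K) (given).
τ = C / λ = 4.45×10^7 / 9.96 = 4.47×10^6 s.
Equilibrium anomaly ΔT_eq = F / λ = 194 / 9.96 = 19.5 K.
t = 72.2 days = 6.24×10^6 s, so t/τ = 1.40.
ΔT(t) = ΔT_eq (1 − e^(−t/τ)) = 19.5 × (1 − e^−1.40) = 14.7 K.

14.7 K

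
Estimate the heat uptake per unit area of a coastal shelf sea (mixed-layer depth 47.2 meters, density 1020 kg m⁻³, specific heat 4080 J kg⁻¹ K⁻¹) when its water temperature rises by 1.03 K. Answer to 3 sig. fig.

Areal heat capacity C = ρ c_p D = 1020 × 4080 × 47.2 = 1.96×10^8 J m⁻² K⁻¹.
ΔQ = C ΔT = 1.96×10^8 × 1.03 = 2.02×10^8 J/m².

2.02×10^8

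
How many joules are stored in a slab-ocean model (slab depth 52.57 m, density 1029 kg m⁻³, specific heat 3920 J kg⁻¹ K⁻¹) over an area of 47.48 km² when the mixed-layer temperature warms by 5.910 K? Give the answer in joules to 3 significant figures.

5.95×10^16 J

Areal heat capacity C = ρ c_p D = 1029 × 3920 × 52.57 = 2.12×10^8 J/(m²·K).
Heat per unit area: q = C ΔT = 2.12×10^8 × 5.910 = 1.25×10^9 J/m².
Total heat: Q = q × A = 1.25×10^9 × (47.48 × 10⁶ m²) = 5.95×10^16 J.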